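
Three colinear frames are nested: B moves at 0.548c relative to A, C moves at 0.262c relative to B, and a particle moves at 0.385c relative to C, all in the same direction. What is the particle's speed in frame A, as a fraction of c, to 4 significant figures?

Compose boost 2: (0.262 + 0.548)/(1 + 0.262×0.548) = 0.8100/1.14358 = 0.708304
Compose boost 3: (0.385 + 0.708304)/(1 + 0.385×0.708304) = 1.09330/1.27270 = 0.8590

u ≈ 0.8590c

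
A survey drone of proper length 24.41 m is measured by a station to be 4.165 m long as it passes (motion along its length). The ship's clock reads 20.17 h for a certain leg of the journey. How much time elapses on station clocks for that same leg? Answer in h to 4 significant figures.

Δt ≈ 118.2 h

Length contraction ⇒ γ = L₀/L = 24.41/4.165 = 5.86074
Time dilation: Δt = γτ₀ = 5.86074 × 20.17 h = 118.2 h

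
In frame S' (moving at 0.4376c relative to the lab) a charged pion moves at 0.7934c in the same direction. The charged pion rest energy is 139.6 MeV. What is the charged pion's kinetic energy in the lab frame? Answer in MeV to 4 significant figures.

u_lab = (0.7934 + 0.4376)/(1 + 0.7934×0.4376) = 0.9137526
γ = 1/√(1 − 0.9137526²) = 2.46141
K = (γ − 1)m₀c² = (2.46141 − 1) × 139.6 = 1.46141 × 139.6 = 204.0 MeV

K ≈ 204.0 MeV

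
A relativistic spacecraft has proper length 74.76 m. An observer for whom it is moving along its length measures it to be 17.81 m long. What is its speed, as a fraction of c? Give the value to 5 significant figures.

γ = L₀/L = 74.76/17.81 = 4.197642
β = √(1 − 1/γ²) = 0.97121

β ≈ 0.97121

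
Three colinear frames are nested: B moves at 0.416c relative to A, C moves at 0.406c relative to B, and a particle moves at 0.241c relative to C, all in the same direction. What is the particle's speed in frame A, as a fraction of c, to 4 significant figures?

Compose boost 2: (0.406 + 0.416)/(1 + 0.406×0.416) = 0.8220/1.16890 = 0.703228
Compose boost 3: (0.241 + 0.703228)/(1 + 0.241×0.703228) = 0.944228/1.16948 = 0.8074

u ≈ 0.8074c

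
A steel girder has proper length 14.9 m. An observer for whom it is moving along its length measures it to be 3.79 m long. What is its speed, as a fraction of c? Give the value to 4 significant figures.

γ = L₀/L = 14.9/3.79 = 3.93140
β = √(1 − 1/γ²) = 0.9671

β ≈ 0.9671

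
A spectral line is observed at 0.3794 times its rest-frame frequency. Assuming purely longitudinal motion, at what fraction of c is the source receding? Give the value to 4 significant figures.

f_obs/f_src = √((1−β)/(1+β)) = 0.3794  ⇒  (1−β)/(1+β) = 0.143944
β = |1 − D²|/(1 + D²) = |1 − 0.143944|/(1 + 0.143944) = 0.7483

β ≈ 0.7483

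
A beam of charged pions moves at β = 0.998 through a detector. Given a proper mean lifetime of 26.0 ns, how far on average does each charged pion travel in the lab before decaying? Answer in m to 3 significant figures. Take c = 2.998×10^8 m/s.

γ = 1/√(1 − 0.998²) = 15.819
Dilated lifetime: Δt = γτ₀ = 15.819 × 26.0 ns = 411.30 ns
d = vΔt = 0.998c × 411.30 ns = 2.9920×10^8 m/s × 4.1130×10^-7 s = 123 m

d ≈ 123 m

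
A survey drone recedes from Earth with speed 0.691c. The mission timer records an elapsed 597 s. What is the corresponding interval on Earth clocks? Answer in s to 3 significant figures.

Δt ≈ 826 s

γ = 1/√(1 − 0.691²) = 1.3834
Time dilation: Δt = γτ₀ = 1.3834 × 597 s = 826 s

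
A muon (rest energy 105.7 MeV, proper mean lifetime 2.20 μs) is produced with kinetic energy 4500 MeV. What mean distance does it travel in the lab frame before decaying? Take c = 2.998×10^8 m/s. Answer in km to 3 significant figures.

γ = 1 + K/(m₀c²) = 1 + 4500/105.7 = 43.573
β = √(1 − 1/γ²) = 0.99974
Dilated lifetime: γτ₀ = 43.573 × 2.20 μs = 95.861 μs
d = βc·γτ₀ = 0.99974 × (2.998×10^8 m/s) × 9.5861×10^-5 s = 28.7 km

d ≈ 28.7 km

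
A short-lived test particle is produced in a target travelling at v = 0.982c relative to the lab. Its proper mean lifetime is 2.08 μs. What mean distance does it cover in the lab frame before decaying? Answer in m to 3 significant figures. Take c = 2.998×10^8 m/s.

d ≈ 3240 m

γ = 1/√(1 − 0.982²) = 5.2943
Dilated lifetime: Δt = γτ₀ = 5.2943 × 2.08 μs = 11.012 μs
d = vΔt = 0.982c × 11.012 μs = 2.9440×10^8 m/s × 1.1012×10^-5 s = 3240 m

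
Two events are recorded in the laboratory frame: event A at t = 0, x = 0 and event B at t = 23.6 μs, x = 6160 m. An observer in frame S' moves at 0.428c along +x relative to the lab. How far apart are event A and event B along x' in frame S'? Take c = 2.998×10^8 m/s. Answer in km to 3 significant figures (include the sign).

γ = 1/√(1 − 0.428²) = 1.1065
Δx' = γ(Δx − vΔt) = 1.1065 × (6160 m − 0.428×(2.998×10^8 m/s)×23.6×10^-6 s)
= 1.1065 × (3131.8 m) = 3.47 km

Δx' ≈ 3.47 km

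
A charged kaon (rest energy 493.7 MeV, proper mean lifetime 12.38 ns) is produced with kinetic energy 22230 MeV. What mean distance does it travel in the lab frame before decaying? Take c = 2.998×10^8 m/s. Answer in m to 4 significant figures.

d ≈ 170.8 m

γ = 1 + K/(m₀c²) = 1 + 22230/493.7 = 46.0273
β = √(1 − 1/γ²) = 0.999764
Dilated lifetime: γτ₀ = 46.0273 × 12.38 ns = 569.819 ns
d = βc·γτ₀ = 0.999764 × (2.998×10^8 m/s) × 5.69819×10^-7 s = 170.8 m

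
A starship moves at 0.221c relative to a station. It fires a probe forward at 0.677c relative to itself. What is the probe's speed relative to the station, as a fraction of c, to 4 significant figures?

u ≈ 0.7811c

Relativistic velocity addition: u = (u' + v)/(1 + u'v/c²)
= (0.677 + 0.221)/(1 + 0.677×0.221) = 0.8980/1.14962 = 0.7811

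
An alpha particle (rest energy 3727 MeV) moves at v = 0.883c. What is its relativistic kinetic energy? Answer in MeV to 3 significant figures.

γ = 1/√(1 − 0.883²) = 2.1305
K = (γ − 1)m₀c² = (2.1305 − 1) × 3727 MeV = 1.1305 × 3727 MeV = 4210 MeV

K ≈ 4210 MeV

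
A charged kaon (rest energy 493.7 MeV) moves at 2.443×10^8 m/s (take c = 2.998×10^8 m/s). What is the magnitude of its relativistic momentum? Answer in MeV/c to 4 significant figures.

β = v/c = 2.443×10^8 / 2.998×10^8 = 0.814877
γ = 1/√(1 − 0.814877²) = 1.72523
p = γβm₀c = 1.72523 × 0.814877 × 493.7 MeV/c = 694.1 MeV/c

p ≈ 694.1 MeV/c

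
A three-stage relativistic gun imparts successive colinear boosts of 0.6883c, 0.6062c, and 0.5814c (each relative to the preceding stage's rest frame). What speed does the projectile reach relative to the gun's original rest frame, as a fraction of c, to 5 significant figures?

u ≈ 0.97632c

Compose boost 2: (0.6062 + 0.6883)/(1 + 0.6062×0.6883) = 1.2945/1.417247 = 0.9133902
Compose boost 3: (0.5814 + 0.9133902)/(1 + 0.5814×0.9133902) = 1.494790/1.531045 = 0.97632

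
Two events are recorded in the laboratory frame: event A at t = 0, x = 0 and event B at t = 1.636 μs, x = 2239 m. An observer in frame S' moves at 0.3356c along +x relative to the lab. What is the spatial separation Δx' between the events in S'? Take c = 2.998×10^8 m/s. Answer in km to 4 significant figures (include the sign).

γ = 1/√(1 − 0.3356²) = 1.06157
Δx' = γ(Δx − vΔt) = 1.06157 × (2239 m − 0.3356×(2.998×10^8 m/s)×1.636×10^-6 s)
= 1.06157 × (2074.40 m) = 2.202 km

Δx' ≈ 2.202 km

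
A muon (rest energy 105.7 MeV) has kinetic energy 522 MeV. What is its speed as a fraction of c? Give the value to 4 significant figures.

γ = 1 + K/(m₀c²) = 1 + 522/105.7 = 5.93851
β = √(1 − 1/γ²) = 0.9857

β ≈ 0.9857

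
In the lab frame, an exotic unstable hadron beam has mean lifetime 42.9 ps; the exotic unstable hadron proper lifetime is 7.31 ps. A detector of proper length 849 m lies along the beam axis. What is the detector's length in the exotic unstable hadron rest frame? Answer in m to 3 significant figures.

L ≈ 145 m

Time dilation ⇒ γ = Δt/τ₀ = 42.9/7.31 = 5.8687
Length contraction: L = L₀/γ = 849/5.8687 = 145 m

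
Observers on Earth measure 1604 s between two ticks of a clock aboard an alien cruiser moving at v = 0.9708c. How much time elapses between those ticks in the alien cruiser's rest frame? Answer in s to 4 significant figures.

γ = 1/√(1 − 0.9708²) = 4.16857
Proper time: τ₀ = Δt/γ = 1604/4.16857 = 384.8 s

τ₀ ≈ 384.8 s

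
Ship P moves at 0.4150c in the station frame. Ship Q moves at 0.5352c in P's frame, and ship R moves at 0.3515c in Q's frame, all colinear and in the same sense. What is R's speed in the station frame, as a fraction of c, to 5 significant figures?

u ≈ 0.88668c

Compose boost 2: (0.5352 + 0.4150)/(1 + 0.5352×0.4150) = 0.95020/1.222108 = 0.7775090
Compose boost 3: (0.3515 + 0.7775090)/(1 + 0.3515×0.7775090) = 1.129009/1.273294 = 0.88668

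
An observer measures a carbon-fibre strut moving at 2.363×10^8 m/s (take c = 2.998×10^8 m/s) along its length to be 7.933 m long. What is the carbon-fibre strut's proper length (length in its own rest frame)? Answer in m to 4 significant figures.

L₀ ≈ 12.89 m

β = v/c = 2.363×10^8 / 2.998×10^8 = 0.788192
γ = 1/√(1 − 0.788192²) = 1.62488
L₀ = γL = 1.62488 × 7.933 = 12.89 m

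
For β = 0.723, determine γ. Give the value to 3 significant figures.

γ = 1/√(1 − β²) = 1/√(1 − 0.723²) = 1/√(0.47727) = 1.45

γ ≈ 1.45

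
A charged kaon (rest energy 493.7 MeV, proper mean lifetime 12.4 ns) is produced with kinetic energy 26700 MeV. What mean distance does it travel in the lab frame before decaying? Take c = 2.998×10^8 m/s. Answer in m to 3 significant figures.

d ≈ 205 m

γ = 1 + K/(m₀c²) = 1 + 26700/493.7 = 55.081
β = √(1 − 1/γ²) = 0.99984
Dilated lifetime: γτ₀ = 55.081 × 12.4 ns = 683.01 ns
d = βc·γτ₀ = 0.99984 × (2.998×10^8 m/s) × 6.8301×10^-7 s = 205 m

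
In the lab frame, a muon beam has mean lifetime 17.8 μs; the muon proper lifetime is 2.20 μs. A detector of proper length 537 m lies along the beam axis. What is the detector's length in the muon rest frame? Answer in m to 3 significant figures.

Time dilation ⇒ γ = Δt/τ₀ = 17.8/2.20 = 8.0909
Length contraction: L = L₀/γ = 537/8.0909 = 66.4 m

L ≈ 66.4 m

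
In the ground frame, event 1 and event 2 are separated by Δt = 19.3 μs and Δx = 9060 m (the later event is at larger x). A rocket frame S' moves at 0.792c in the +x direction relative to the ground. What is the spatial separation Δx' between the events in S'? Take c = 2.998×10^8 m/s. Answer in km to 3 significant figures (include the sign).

Δx' ≈ 7.33 km

γ = 1/√(1 − 0.792²) = 1.6379
Δx' = γ(Δx − vΔt) = 1.6379 × (9060 m − 0.792×(2.998×10^8 m/s)×19.3×10^-6 s)
= 1.6379 × (4477.4 m) = 7.33 km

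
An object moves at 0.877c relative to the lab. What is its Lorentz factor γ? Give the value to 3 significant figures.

γ = 1/√(1 − β²) = 1/√(1 − 0.877²) = 1/√(0.23087) = 2.08

γ ≈ 2.08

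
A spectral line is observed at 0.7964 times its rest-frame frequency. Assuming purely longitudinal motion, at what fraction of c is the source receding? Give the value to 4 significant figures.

β ≈ 0.2238

f_obs/f_src = √((1−β)/(1+β)) = 0.7964  ⇒  (1−β)/(1+β) = 0.634253
β = |1 − D²|/(1 + D²) = |1 − 0.634253|/(1 + 0.634253) = 0.2238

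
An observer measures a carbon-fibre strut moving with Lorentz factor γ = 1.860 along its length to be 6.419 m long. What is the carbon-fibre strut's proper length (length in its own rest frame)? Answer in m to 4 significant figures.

L₀ ≈ 11.94 m

γ = 1.860 (given)
L₀ = γL = 1.860 × 6.419 = 11.94 m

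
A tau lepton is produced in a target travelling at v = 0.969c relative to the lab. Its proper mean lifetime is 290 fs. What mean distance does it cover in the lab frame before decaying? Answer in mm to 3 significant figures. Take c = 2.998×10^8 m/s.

d ≈ 0.341 mm

γ = 1/√(1 − 0.969²) = 4.0476
Dilated lifetime: Δt = γτ₀ = 4.0476 × 290 fs = 1173.8 fs
d = vΔt = 0.969c × 1173.8 fs = 2.9051×10^8 m/s × 1.1738×10^-12 s = 0.341 mm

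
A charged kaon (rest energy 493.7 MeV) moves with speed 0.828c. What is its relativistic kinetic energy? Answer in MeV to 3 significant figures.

γ = 1/√(1 − 0.828²) = 1.7834
K = (γ − 1)m₀c² = (1.7834 − 1) × 493.7 MeV = 0.78340 × 493.7 MeV = 387 MeV

K ≈ 387 MeV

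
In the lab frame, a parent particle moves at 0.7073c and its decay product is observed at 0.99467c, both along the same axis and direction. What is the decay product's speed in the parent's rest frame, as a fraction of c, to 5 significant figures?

Inverse velocity addition: u' = (u − v)/(1 − uv/c²)
= (0.99467 − 0.7073)/(1 − 0.99467×0.7073) = 0.28737/0.2964699 = 0.96931

u' ≈ 0.96931c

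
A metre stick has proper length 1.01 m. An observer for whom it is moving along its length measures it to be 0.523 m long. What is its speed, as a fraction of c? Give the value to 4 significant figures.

β ≈ 0.8555

γ = L₀/L = 1.01/0.523 = 1.93117
β = √(1 − 1/γ²) = 0.8555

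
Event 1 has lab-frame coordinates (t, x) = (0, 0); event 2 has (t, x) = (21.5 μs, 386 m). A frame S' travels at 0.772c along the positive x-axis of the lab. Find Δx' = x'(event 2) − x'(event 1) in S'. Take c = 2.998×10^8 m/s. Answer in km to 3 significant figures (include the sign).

γ = 1/√(1 − 0.772²) = 1.5733
Δx' = γ(Δx − vΔt) = 1.5733 × (386 m − 0.772×(2.998×10^8 m/s)×21.5×10^-6 s)
= 1.5733 × (-4590.1 m) = -7.22 km

Δx' ≈ -7.22 km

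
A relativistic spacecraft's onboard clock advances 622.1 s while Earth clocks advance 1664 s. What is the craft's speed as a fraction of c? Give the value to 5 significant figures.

β ≈ 0.92749

γ = Δt/τ₀ = 1664/622.1 = 2.674811
β = √(1 − 1/γ²) = √(1 − 1/2.674811²) = 0.92749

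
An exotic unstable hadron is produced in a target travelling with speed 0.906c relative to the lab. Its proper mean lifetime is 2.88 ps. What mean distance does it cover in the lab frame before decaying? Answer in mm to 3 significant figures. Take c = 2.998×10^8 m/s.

γ = 1/√(1 − 0.906²) = 2.3625
Dilated lifetime: Δt = γτ₀ = 2.3625 × 2.88 ps = 6.8040 ps
d = vΔt = 0.906c × 6.8040 ps = 2.7162×10^8 m/s × 6.8040×10^-12 s = 1.85 mm

d ≈ 1.85 mm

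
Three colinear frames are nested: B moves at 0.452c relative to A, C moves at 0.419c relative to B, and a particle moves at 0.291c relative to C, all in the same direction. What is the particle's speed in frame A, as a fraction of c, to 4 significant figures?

Compose boost 2: (0.419 + 0.452)/(1 + 0.419×0.452) = 0.8710/1.18939 = 0.732309
Compose boost 3: (0.291 + 0.732309)/(1 + 0.291×0.732309) = 1.02331/1.21310 = 0.8435

u ≈ 0.8435c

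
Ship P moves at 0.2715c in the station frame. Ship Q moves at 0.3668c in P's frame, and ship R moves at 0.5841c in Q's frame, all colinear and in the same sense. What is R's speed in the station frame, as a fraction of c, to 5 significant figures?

Compose boost 2: (0.3668 + 0.2715)/(1 + 0.3668×0.2715) = 0.63830/1.099586 = 0.5804911
Compose boost 3: (0.5841 + 0.5804911)/(1 + 0.5841×0.5804911) = 1.164591/1.339065 = 0.86970

u ≈ 0.86970c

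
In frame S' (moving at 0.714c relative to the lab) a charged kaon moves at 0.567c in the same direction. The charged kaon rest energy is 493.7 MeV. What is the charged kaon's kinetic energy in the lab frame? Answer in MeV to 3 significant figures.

K ≈ 709 MeV

u_lab = (0.567 + 0.714)/(1 + 0.567×0.714) = 0.911849
γ = 1/√(1 − 0.911849²) = 2.4359
K = (γ − 1)m₀c² = (2.4359 − 1) × 493.7 = 1.4359 × 493.7 = 709 MeV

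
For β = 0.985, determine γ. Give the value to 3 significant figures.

γ = 1/√(1 − β²) = 1/√(1 − 0.985²) = 1/√(0.029775) = 5.80

γ ≈ 5.80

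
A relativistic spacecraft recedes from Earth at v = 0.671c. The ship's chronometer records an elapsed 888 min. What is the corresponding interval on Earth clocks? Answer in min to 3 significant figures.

Δt ≈ 1200 min

γ = 1/√(1 − 0.671²) = 1.3487
Time dilation: Δt = γτ₀ = 1.3487 × 888 min = 1200 min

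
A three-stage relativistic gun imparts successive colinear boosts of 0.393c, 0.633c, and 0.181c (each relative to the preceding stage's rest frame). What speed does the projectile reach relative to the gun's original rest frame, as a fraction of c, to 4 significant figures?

Compose boost 2: (0.633 + 0.393)/(1 + 0.633×0.393) = 1.026/1.24877 = 0.821609
Compose boost 3: (0.181 + 0.821609)/(1 + 0.181×0.821609) = 1.00261/1.14871 = 0.8728

u ≈ 0.8728c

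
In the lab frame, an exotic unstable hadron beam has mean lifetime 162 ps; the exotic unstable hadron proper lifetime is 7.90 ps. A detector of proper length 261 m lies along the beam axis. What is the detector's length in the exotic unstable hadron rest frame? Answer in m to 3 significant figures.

L ≈ 12.7 m

Time dilation ⇒ γ = Δt/τ₀ = 162/7.90 = 20.506
Length contraction: L = L₀/γ = 261/20.506 = 12.7 m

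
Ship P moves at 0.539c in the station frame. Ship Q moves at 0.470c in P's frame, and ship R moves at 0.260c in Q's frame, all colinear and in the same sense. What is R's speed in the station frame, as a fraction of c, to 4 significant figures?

Compose boost 2: (0.470 + 0.539)/(1 + 0.470×0.539) = 1.009/1.25333 = 0.805055
Compose boost 3: (0.260 + 0.805055)/(1 + 0.260×0.805055) = 1.06506/1.20931 = 0.8807

u ≈ 0.8807c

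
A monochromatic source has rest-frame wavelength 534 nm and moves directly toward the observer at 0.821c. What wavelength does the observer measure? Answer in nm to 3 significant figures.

λ_obs ≈ 167 nm

Relativistic Doppler: λ_obs = λ_src √((1−β)/(1+β))
= 534 × √(0.17900/1.8210) = 534 × 0.31352 = 167 nm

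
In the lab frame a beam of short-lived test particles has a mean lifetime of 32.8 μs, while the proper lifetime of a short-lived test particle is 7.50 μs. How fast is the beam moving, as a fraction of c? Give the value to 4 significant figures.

β ≈ 0.9735

γ = Δt/τ₀ = 32.8/7.50 = 4.37333
β = √(1 − 1/γ²) = √(1 − 1/4.37333²) = 0.9735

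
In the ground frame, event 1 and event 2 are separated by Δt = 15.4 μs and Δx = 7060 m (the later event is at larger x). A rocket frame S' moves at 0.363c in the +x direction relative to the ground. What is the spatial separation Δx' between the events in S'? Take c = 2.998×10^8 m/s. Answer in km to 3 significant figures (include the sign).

γ = 1/√(1 − 0.363²) = 1.0732
Δx' = γ(Δx − vΔt) = 1.0732 × (7060 m − 0.363×(2.998×10^8 m/s)×15.4×10^-6 s)
= 1.0732 × (5384.1 m) = 5.78 km

Δx' ≈ 5.78 km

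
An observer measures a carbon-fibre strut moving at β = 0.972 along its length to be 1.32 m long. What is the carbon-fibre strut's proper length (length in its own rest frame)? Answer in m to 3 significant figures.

γ = 1/√(1 − 0.972²) = 4.2557
L₀ = γL = 4.2557 × 1.32 = 5.62 m

L₀ ≈ 5.62 m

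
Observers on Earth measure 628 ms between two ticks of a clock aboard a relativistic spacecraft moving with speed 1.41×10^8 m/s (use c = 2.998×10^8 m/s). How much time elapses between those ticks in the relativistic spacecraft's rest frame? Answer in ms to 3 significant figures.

τ₀ ≈ 554 ms

β = v/c = 1.41×10^8 / 2.998×10^8 = 0.47031
γ = 1/√(1 − 0.47031²) = 1.1331
Proper time: τ₀ = Δt/γ = 628/1.1331 = 554 ms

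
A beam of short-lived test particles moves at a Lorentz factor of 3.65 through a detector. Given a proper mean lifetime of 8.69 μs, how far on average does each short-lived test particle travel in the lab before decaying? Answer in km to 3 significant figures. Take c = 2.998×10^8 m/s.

β = √(1 − 1/γ²) = √(1 − 1/3.65²) = 0.96174
Dilated lifetime: Δt = γτ₀ = 3.65 × 8.69 μs = 31.718 μs
d = vΔt = 0.96174c × 31.718 μs = 2.8833×10^8 m/s × 3.1718×10^-5 s = 9.15 km

d ≈ 9.15 km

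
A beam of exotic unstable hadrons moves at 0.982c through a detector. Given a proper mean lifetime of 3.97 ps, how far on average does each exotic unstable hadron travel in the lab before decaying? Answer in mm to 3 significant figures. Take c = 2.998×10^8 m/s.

d ≈ 6.19 mm

γ = 1/√(1 − 0.982²) = 5.2943
Dilated lifetime: Δt = γτ₀ = 5.2943 × 3.97 ps = 21.019 ps
d = vΔt = 0.982c × 21.019 ps = 2.9440×10^8 m/s × 2.1019×10^-11 s = 6.19 mm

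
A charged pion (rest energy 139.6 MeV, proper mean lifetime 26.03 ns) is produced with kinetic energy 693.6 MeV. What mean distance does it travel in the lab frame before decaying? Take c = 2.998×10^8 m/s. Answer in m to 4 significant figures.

d ≈ 45.92 m

γ = 1 + K/(m₀c²) = 1 + 693.6/139.6 = 5.96848
β = √(1 − 1/γ²) = 0.985864
Dilated lifetime: γτ₀ = 5.96848 × 26.03 ns = 155.360 ns
d = βc·γτ₀ = 0.985864 × (2.998×10^8 m/s) × 1.55360×10^-7 s = 45.92 m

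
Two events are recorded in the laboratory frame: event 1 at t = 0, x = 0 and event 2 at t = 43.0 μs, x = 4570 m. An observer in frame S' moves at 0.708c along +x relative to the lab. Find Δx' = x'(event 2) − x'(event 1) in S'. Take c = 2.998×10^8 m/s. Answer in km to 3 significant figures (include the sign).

γ = 1/√(1 − 0.708²) = 1.4160
Δx' = γ(Δx − vΔt) = 1.4160 × (4570 m − 0.708×(2.998×10^8 m/s)×43.0×10^-6 s)
= 1.4160 × (-4557.1 m) = -6.45 km

Δx' ≈ -6.45 km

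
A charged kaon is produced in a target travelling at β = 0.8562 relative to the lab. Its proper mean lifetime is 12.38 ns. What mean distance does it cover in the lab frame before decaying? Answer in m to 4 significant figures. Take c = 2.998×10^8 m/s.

γ = 1/√(1 − 0.8562²) = 1.93557
Dilated lifetime: Δt = γτ₀ = 1.93557 × 12.38 ns = 23.9623 ns
d = vΔt = 0.8562c × 23.9623 ns = 2.56689×10^8 m/s × 2.39623×10^-8 s = 6.151 m

d ≈ 6.151 m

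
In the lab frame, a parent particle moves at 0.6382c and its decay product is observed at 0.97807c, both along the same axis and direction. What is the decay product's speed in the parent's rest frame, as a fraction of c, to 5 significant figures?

u' ≈ 0.90440c

Inverse velocity addition: u' = (u − v)/(1 − uv/c²)
= (0.97807 − 0.6382)/(1 − 0.97807×0.6382) = 0.33987/0.3757957 = 0.90440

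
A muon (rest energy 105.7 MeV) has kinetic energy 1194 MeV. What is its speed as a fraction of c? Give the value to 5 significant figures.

β ≈ 0.99669

γ = 1 + K/(m₀c²) = 1 + 1194/105.7 = 12.29612
β = √(1 − 1/γ²) = 0.99669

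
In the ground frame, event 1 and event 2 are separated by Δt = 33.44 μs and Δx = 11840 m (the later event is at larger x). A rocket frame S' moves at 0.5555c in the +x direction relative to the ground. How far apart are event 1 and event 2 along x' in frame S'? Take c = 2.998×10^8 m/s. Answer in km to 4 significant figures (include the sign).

γ = 1/√(1 − 0.5555²) = 1.20262
Δx' = γ(Δx − vΔt) = 1.20262 × (11840 m − 0.5555×(2.998×10^8 m/s)×33.44×10^-6 s)
= 1.20262 × (6270.94 m) = 7.542 km

Δx' ≈ 7.542 km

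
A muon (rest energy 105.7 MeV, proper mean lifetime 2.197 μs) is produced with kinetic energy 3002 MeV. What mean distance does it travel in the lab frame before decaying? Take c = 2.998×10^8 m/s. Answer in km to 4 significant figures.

γ = 1 + K/(m₀c²) = 1 + 3002/105.7 = 29.4011
β = √(1 − 1/γ²) = 0.999421
Dilated lifetime: γτ₀ = 29.4011 × 2.197 μs = 64.5943 μs
d = βc·γτ₀ = 0.999421 × (2.998×10^8 m/s) × 6.45943×10^-5 s = 19.35 km

d ≈ 19.35 km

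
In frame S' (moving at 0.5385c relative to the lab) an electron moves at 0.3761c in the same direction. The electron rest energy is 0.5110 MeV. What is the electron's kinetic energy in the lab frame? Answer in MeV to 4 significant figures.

u_lab = (0.3761 + 0.5385)/(1 + 0.3761×0.5385) = 0.7605632
γ = 1/√(1 − 0.7605632²) = 1.54021
K = (γ − 1)m₀c² = (1.54021 − 1) × 0.5110 = 0.540206 × 0.5110 = 0.2760 MeV

K ≈ 0.2760 MeV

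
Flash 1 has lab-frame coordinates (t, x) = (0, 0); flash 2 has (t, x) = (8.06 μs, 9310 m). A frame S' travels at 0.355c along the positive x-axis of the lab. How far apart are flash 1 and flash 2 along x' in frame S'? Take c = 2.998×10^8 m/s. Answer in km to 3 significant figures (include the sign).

γ = 1/√(1 − 0.355²) = 1.0697
Δx' = γ(Δx − vΔt) = 1.0697 × (9310 m − 0.355×(2.998×10^8 m/s)×8.06×10^-6 s)
= 1.0697 × (8452.2 m) = 9.04 km

Δx' ≈ 9.04 km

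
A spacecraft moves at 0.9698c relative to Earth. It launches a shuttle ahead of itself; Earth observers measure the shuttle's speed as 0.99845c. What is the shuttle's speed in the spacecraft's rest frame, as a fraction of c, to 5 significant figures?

Inverse velocity addition: u' = (u − v)/(1 − uv/c²)
= (0.99845 − 0.9698)/(1 − 0.99845×0.9698) = 0.028650/0.03170319 = 0.90369

u' ≈ 0.90369c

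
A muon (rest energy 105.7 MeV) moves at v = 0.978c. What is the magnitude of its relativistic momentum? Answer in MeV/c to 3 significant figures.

γ = 1/√(1 − 0.978²) = 4.7938
p = γβm₀c = 4.7938 × 0.978 × 105.7 MeV/c = 496 MeV/c

p ≈ 496 MeV/c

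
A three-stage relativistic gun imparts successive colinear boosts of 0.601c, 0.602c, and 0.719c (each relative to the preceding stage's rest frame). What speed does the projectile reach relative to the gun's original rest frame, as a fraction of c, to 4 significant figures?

u ≈ 0.9800c

Compose boost 2: (0.602 + 0.601)/(1 + 0.602×0.601) = 1.203/1.36180 = 0.883388
Compose boost 3: (0.719 + 0.883388)/(1 + 0.719×0.883388) = 1.60239/1.63516 = 0.9800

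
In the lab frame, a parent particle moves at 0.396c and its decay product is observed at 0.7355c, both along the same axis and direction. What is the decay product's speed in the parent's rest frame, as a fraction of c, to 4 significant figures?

Inverse velocity addition: u' = (u − v)/(1 − uv/c²)
= (0.7355 − 0.396)/(1 − 0.7355×0.396) = 0.3395/0.708742 = 0.4790

u' ≈ 0.4790c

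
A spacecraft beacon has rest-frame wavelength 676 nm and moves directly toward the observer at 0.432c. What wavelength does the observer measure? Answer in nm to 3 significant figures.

Relativistic Doppler: λ_obs = λ_src √((1−β)/(1+β))
= 676 × √(0.56800/1.4320) = 676 × 0.62980 = 426 nm

λ_obs ≈ 426 nm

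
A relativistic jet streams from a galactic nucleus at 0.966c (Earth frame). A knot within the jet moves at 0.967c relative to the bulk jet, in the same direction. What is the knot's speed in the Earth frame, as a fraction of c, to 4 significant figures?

Relativistic velocity addition: u = (u' + v)/(1 + u'v/c²)
= (0.967 + 0.966)/(1 + 0.967×0.966) = 1.933/1.93412 = 0.9994

u ≈ 0.9994c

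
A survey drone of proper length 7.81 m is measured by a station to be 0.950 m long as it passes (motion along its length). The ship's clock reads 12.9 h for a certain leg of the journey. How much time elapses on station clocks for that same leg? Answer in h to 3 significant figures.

Δt ≈ 106 h

Length contraction ⇒ γ = L₀/L = 7.81/0.950 = 8.2211
Time dilation: Δt = γτ₀ = 8.2211 × 12.9 h = 106 h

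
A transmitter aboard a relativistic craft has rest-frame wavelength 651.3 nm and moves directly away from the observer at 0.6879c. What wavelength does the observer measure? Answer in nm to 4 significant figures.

λ_obs ≈ 1515 nm

Relativistic Doppler: λ_obs = λ_src √((1+β)/(1−β))
= 651.3 × √(1.68790/0.312100) = 651.3 × 2.32555 = 1515 nm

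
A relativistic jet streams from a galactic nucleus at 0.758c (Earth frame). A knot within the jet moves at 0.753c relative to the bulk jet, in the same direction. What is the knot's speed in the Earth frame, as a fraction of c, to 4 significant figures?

u ≈ 0.9619c

Relativistic velocity addition: u = (u' + v)/(1 + u'v/c²)
= (0.753 + 0.758)/(1 + 0.753×0.758) = 1.511/1.57077 = 0.9619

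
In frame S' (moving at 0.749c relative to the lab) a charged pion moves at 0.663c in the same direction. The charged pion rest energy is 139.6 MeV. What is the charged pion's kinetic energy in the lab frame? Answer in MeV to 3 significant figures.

K ≈ 282 MeV

u_lab = (0.663 + 0.749)/(1 + 0.663×0.749) = 0.943480
γ = 1/√(1 − 0.943480²) = 3.0172
K = (γ − 1)m₀c² = (3.0172 − 1) × 139.6 = 2.0172 × 139.6 = 282 MeV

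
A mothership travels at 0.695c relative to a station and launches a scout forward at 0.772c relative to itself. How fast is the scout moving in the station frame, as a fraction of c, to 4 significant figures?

u ≈ 0.9547c

Compose boost 2: (0.772 + 0.695)/(1 + 0.772×0.695) = 1.467/1.53654 = 0.9547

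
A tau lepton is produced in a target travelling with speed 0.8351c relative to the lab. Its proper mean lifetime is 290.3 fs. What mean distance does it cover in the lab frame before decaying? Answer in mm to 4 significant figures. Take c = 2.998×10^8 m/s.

d ≈ 0.1321 mm

γ = 1/√(1 − 0.8351²) = 1.81786
Dilated lifetime: Δt = γτ₀ = 1.81786 × 290.3 fs = 527.724 fs
d = vΔt = 0.8351c × 527.724 fs = 2.50363×10^8 m/s × 5.27724×10^-13 s = 0.1321 mm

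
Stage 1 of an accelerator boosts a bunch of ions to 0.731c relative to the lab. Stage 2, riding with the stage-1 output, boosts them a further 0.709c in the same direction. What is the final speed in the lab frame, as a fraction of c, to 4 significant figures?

Compose boost 2: (0.709 + 0.731)/(1 + 0.709×0.731) = 1.440/1.51828 = 0.9484

u ≈ 0.9484c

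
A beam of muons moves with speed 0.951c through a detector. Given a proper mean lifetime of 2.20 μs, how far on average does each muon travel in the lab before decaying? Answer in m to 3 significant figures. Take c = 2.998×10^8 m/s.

d ≈ 2030 m

γ = 1/√(1 − 0.951²) = 3.2342
Dilated lifetime: Δt = γτ₀ = 3.2342 × 2.20 μs = 7.1153 μs
d = vΔt = 0.951c × 7.1153 μs = 2.8511×10^8 m/s × 7.1153×10^-6 s = 2030 m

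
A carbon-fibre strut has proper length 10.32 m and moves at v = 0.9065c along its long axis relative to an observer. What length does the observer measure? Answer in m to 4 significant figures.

L ≈ 4.357 m

γ = 1/√(1 − 0.9065²) = 2.36851
Length contraction: L = L₀/γ = 10.32/2.36851 = 4.357 m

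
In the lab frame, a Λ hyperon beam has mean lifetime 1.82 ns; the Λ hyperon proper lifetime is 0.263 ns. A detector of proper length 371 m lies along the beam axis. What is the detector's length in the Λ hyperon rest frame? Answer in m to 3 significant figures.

Time dilation ⇒ γ = Δt/τ₀ = 1.82/0.263 = 6.9202
Length contraction: L = L₀/γ = 371/6.9202 = 53.6 m

L ≈ 53.6 m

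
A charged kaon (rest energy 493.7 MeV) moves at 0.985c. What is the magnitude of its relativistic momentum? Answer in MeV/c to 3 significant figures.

γ = 1/√(1 − 0.985²) = 5.7953
p = γβm₀c = 5.7953 × 0.985 × 493.7 MeV/c = 2820 MeV/c

p ≈ 2820 MeV/c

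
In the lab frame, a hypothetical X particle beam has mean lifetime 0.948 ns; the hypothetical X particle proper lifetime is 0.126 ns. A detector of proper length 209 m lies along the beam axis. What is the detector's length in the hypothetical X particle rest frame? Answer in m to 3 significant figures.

L ≈ 27.8 m

Time dilation ⇒ γ = Δt/τ₀ = 0.948/0.126 = 7.5238
Length contraction: L = L₀/γ = 209/7.5238 = 27.8 m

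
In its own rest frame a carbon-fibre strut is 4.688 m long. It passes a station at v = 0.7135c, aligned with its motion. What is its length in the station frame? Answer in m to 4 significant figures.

L ≈ 3.285 m

γ = 1/√(1 − 0.7135²) = 1.42724
Length contraction: L = L₀/γ = 4.688/1.42724 = 3.285 m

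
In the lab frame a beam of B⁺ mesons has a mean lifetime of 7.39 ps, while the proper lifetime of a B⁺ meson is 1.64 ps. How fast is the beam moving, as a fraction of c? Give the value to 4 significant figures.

β ≈ 0.9751

γ = Δt/τ₀ = 7.39/1.64 = 4.50610
β = √(1 − 1/γ²) = √(1 − 1/4.50610²) = 0.9751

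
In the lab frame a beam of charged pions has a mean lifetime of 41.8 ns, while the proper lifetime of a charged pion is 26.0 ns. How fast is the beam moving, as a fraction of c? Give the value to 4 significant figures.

β ≈ 0.7830

γ = Δt/τ₀ = 41.8/26.0 = 1.60769
β = √(1 − 1/γ²) = √(1 − 1/1.60769²) = 0.7830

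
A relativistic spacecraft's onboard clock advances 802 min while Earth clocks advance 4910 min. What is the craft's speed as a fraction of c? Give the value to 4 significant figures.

β ≈ 0.9866

γ = Δt/τ₀ = 4910/802 = 6.12219
β = √(1 − 1/γ²) = √(1 − 1/6.12219²) = 0.9866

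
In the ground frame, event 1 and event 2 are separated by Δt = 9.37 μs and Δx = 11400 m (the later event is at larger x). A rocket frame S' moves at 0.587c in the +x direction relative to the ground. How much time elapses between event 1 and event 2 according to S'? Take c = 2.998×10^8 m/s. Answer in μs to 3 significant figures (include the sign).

Δt' ≈ -16.0 μs

γ = 1/√(1 − 0.587²) = 1.2352
Δt' = γ(Δt − vΔx/c²) = 1.2352 × (9.37 μs − 0.587×11400 m / (2.998×10^8 m/s))
= 1.2352 × (-12.951 μs) = -16.0 μs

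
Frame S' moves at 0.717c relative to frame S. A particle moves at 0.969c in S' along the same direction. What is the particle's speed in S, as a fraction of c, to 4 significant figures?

Relativistic velocity addition: u = (u' + v)/(1 + u'v/c²)
= (0.969 + 0.717)/(1 + 0.969×0.717) = 1.686/1.69477 = 0.9948

u ≈ 0.9948c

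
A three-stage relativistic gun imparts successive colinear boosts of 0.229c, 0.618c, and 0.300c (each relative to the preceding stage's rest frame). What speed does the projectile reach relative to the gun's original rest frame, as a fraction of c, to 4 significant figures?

Compose boost 2: (0.618 + 0.229)/(1 + 0.618×0.229) = 0.8470/1.14152 = 0.741992
Compose boost 3: (0.300 + 0.741992)/(1 + 0.300×0.741992) = 1.04199/1.22260 = 0.8523

u ≈ 0.8523c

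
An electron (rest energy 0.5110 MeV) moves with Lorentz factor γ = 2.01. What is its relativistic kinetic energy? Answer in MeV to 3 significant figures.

K ≈ 0.516 MeV

γ = 2.01 (given)
K = (γ − 1)m₀c² = (2.01 − 1) × 0.5110 MeV = 1.0100 × 0.5110 MeV = 0.516 MeV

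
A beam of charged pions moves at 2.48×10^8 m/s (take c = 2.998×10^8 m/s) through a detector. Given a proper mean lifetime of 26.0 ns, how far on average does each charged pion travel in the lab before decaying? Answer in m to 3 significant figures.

d ≈ 11.5 m

β = v/c = 2.48×10^8 / 2.998×10^8 = 0.82722
γ = 1/√(1 − 0.82722²) = 1.7797
Dilated lifetime: Δt = γτ₀ = 1.7797 × 26.0 ns = 46.273 ns
d = vΔt = 0.82722c × 46.273 ns = 2.4800×10^8 m/s × 4.6273×10^-8 s = 11.5 m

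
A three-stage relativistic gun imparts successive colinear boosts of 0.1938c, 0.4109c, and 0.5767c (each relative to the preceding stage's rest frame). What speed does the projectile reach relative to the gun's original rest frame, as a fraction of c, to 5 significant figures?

u ≈ 0.85925c

Compose boost 2: (0.4109 + 0.1938)/(1 + 0.4109×0.1938) = 0.60470/1.079632 = 0.5600980
Compose boost 3: (0.5767 + 0.5600980)/(1 + 0.5767×0.5600980) = 1.136798/1.323009 = 0.85925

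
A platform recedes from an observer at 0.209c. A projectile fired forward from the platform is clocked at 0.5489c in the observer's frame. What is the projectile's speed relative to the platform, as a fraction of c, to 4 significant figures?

Inverse velocity addition: u' = (u − v)/(1 − uv/c²)
= (0.5489 − 0.209)/(1 − 0.5489×0.209) = 0.3399/0.885280 = 0.3839

u' ≈ 0.3839c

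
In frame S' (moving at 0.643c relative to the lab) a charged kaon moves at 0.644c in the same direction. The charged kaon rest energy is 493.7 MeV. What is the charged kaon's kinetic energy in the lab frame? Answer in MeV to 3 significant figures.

K ≈ 698 MeV

u_lab = (0.644 + 0.643)/(1 + 0.644×0.643) = 0.910125
γ = 1/√(1 − 0.910125²) = 2.4135
K = (γ − 1)m₀c² = (2.4135 − 1) × 493.7 = 1.4135 × 493.7 = 698 MeV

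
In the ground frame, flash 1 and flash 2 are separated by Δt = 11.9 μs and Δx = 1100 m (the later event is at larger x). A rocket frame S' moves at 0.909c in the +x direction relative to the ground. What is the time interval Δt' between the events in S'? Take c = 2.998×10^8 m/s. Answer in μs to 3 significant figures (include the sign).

Δt' ≈ 20.5 μs

γ = 1/√(1 − 0.909²) = 2.3993
Δt' = γ(Δt − vΔx/c²) = 2.3993 × (11.9 μs − 0.909×1100 m / (2.998×10^8 m/s))
= 2.3993 × (8.5648 μs) = 20.5 μs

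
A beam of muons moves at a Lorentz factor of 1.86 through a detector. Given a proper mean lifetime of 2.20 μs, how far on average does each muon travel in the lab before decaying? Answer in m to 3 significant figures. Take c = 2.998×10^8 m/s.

d ≈ 1030 m

β = √(1 − 1/γ²) = √(1 − 1/1.86²) = 0.84318
Dilated lifetime: Δt = γτ₀ = 1.86 × 2.20 μs = 4.0920 μs
d = vΔt = 0.84318c × 4.0920 μs = 2.5278×10^8 m/s × 4.0920×10^-6 s = 1030 m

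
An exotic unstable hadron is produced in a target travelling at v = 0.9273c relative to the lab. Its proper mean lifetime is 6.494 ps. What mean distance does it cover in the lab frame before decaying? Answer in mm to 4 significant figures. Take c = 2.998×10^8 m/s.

d ≈ 4.823 mm

γ = 1/√(1 − 0.9273²) = 2.67152
Dilated lifetime: Δt = γτ₀ = 2.67152 × 6.494 ps = 17.3488 ps
d = vΔt = 0.9273c × 17.3488 ps = 2.78005×10^8 m/s × 1.73488×10^-11 s = 4.823 mm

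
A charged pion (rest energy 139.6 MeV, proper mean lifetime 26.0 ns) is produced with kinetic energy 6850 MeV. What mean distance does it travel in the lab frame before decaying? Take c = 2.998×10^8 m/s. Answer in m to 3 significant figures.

γ = 1 + K/(m₀c²) = 1 + 6850/139.6 = 50.069
β = √(1 − 1/γ²) = 0.99980
Dilated lifetime: γτ₀ = 50.069 × 26.0 ns = 1301.8 ns
d = βc·γτ₀ = 0.99980 × (2.998×10^8 m/s) × 1.3018×10^-6 s = 390 m

d ≈ 390 m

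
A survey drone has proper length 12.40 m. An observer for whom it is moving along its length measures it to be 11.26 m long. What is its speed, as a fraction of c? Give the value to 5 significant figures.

β ≈ 0.41883

γ = L₀/L = 12.40/11.26 = 1.101243
β = √(1 − 1/γ²) = 0.41883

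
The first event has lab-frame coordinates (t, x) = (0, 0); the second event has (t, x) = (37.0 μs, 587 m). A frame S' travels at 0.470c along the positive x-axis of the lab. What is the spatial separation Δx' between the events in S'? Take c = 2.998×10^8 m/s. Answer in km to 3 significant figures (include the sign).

γ = 1/√(1 − 0.470²) = 1.1329
Δx' = γ(Δx − vΔt) = 1.1329 × (587 m − 0.470×(2.998×10^8 m/s)×37.0×10^-6 s)
= 1.1329 × (-4626.5 m) = -5.24 km

Δx' ≈ -5.24 km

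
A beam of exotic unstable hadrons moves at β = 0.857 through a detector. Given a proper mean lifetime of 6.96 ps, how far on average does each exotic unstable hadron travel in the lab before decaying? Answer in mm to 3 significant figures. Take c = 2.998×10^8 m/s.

d ≈ 3.47 mm

γ = 1/√(1 − 0.857²) = 1.9406
Dilated lifetime: Δt = γτ₀ = 1.9406 × 6.96 ps = 13.506 ps
d = vΔt = 0.857c × 13.506 ps = 2.5693×10^8 m/s × 1.3506×10^-11 s = 3.47 mm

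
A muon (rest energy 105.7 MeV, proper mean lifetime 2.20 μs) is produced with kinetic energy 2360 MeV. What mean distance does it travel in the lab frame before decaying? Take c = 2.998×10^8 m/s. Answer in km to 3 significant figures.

d ≈ 15.4 km

γ = 1 + K/(m₀c²) = 1 + 2360/105.7 = 23.327
β = √(1 − 1/γ²) = 0.99908
Dilated lifetime: γτ₀ = 23.327 × 2.20 μs = 51.320 μs
d = βc·γτ₀ = 0.99908 × (2.998×10^8 m/s) × 5.1320×10^-5 s = 15.4 km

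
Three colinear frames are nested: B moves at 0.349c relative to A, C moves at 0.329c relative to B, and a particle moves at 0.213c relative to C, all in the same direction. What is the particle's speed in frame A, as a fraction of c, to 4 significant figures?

Compose boost 2: (0.329 + 0.349)/(1 + 0.329×0.349) = 0.6780/1.11482 = 0.608169
Compose boost 3: (0.213 + 0.608169)/(1 + 0.213×0.608169) = 0.821169/1.12954 = 0.7270

u ≈ 0.7270c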